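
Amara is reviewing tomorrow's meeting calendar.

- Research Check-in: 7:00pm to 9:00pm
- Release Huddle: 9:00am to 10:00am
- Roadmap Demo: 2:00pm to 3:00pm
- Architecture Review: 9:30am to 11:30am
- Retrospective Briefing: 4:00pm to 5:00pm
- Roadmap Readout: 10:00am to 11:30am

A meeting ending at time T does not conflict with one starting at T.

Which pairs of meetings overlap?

Architecture Review & Release Huddle, Architecture Review & Roadmap Readout

Two intervals overlap when each starts before the other ends.
Sorted by start: Release Huddle, Architecture Review, Roadmap Readout, Roadmap Demo, Retrospective Briefing, Research Check-in.
Architecture Review starts before Release Huddle ends → Release Huddle and Architecture Review overlap.
Roadmap Readout starts exactly when Release Huddle ends (back-to-back, no overlap); Release Huddle is clear from here.
Roadmap Readout starts before Architecture Review ends → Architecture Review and Roadmap Readout overlap.
Roadmap Demo starts after Architecture Review ends; Architecture Review is clear from here.
Roadmap Demo starts after Roadmap Readout ends; Roadmap Readout is clear from here.
Retrospective Briefing starts after Roadmap Demo ends; Roadmap Demo is clear from here.
Research Check-in starts after Retrospective Briefing ends.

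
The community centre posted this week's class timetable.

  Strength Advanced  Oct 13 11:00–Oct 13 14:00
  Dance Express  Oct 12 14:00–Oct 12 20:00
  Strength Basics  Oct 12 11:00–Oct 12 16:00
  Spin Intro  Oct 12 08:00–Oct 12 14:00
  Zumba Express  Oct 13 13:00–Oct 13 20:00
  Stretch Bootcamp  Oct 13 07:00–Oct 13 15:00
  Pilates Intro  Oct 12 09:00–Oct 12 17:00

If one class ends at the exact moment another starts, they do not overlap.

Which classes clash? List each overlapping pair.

Sorted by start: Spin Intro, Pilates Intro, Strength Basics, Dance Express, Stretch Bootcamp, Strength Advanced, Zumba Express.
Pilates Intro starts before Spin Intro ends → Spin Intro and Pilates Intro overlap.
Strength Basics starts before Spin Intro ends → Spin Intro and Strength Basics overlap.
Dance Express starts exactly when Spin Intro ends (back-to-back, no overlap); Spin Intro is clear from here.
Strength Basics starts before Pilates Intro ends → Pilates Intro and Strength Basics overlap.
Dance Express starts before Pilates Intro ends → Pilates Intro and Dance Express overlap.
Stretch Bootcamp starts after Pilates Intro ends; Pilates Intro is clear from here.
Dance Express starts before Strength Basics ends → Strength Basics and Dance Express overlap.
Stretch Bootcamp starts after Strength Basics ends; Strength Basics is clear from here.
Stretch Bootcamp starts after Dance Express ends; Dance Express is clear from here.
Strength Advanced starts before Stretch Bootcamp ends → Stretch Bootcamp and Strength Advanced overlap.
Zumba Express starts before Stretch Bootcamp ends → Stretch Bootcamp and Zumba Express overlap.
Zumba Express starts before Strength Advanced ends → Strength Advanced and Zumba Express overlap.

Dance Express & Pilates Intro, Dance Express & Strength Basics, Pilates Intro & Spin Intro, Pilates Intro & Strength Basics, Spin Intro & Strength Basics, Strength Advanced & Stretch Bootcamp, Strength Advanced & Zumba Express, Stretch Bootcamp & Zumba Express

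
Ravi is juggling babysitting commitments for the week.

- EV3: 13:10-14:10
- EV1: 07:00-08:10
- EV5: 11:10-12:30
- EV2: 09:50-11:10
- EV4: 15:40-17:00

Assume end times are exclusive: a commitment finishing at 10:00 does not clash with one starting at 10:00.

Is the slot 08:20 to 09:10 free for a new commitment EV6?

Yes — the slot is free

EV1: ends 08:10 at or before EV6 starts 08:20 → clear.
EV2: starts 09:50 at or after EV6 ends 09:10 → clear.
EV5: starts 11:10 at or after EV6 ends 09:10 → clear.
EV3: starts 13:10 at or after EV6 ends 09:10 → clear.
EV4: starts 15:40 at or after EV6 ends 09:10 → clear.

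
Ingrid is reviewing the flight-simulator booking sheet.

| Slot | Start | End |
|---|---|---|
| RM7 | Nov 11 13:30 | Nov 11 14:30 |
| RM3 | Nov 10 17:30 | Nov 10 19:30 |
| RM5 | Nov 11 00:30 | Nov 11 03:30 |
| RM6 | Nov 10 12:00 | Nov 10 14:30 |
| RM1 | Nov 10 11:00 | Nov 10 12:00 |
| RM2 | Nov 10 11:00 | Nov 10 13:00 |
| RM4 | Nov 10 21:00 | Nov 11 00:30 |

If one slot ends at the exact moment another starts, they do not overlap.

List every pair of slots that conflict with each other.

RM1 & RM2, RM2 & RM6

Check each pair: they overlap iff neither finishes before the other starts.
Sorted by start: RM1, RM2, RM6, RM3, RM4, RM5, RM7.
RM2 starts before RM1 ends → RM1 and RM2 overlap.
RM6 starts exactly when RM1 ends (back-to-back, no overlap), so nothing later overlaps RM1 either.
RM6 starts before RM2 ends → RM2 and RM6 overlap.
RM3 starts after RM2 ends, so nothing later overlaps RM2 either.
RM3 starts after RM6 ends, so nothing later overlaps RM6 either.
RM4 starts after RM3 ends, so nothing later overlaps RM3 either.
RM5 starts exactly when RM4 ends (back-to-back, no overlap), so nothing later overlaps RM4 either.
RM7 starts after RM5 ends.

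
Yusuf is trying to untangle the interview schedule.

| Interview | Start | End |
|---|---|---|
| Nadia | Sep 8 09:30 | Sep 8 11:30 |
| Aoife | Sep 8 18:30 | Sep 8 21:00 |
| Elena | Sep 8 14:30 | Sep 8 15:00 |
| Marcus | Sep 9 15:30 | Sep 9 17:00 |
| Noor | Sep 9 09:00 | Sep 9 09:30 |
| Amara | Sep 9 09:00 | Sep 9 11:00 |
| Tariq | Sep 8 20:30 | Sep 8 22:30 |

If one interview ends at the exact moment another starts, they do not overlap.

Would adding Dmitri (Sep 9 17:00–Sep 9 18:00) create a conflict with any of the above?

Nadia: ends Sep 8 11:30 at or before Dmitri starts Sep 9 17:00 → clear.
Elena: ends Sep 8 15:00 at or before Dmitri starts Sep 9 17:00 → clear.
Aoife: ends Sep 8 21:00 at or before Dmitri starts Sep 9 17:00 → clear.
Tariq: ends Sep 8 22:30 at or before Dmitri starts Sep 9 17:00 → clear.
Amara: ends Sep 9 11:00 at or before Dmitri starts Sep 9 17:00 → clear.
Noor: ends Sep 9 09:30 at or before Dmitri starts Sep 9 17:00 → clear.
Marcus: ends Sep 9 17:00 at or before Dmitri starts Sep 9 17:00 → clear.

No — it doesn't clash with anything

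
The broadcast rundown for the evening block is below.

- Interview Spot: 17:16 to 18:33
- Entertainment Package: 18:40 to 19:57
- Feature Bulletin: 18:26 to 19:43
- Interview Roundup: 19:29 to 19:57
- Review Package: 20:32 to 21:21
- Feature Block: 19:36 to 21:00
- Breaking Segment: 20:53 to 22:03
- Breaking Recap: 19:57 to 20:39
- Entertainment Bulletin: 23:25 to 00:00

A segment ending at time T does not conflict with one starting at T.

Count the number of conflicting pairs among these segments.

Sorted by start: Interview Spot, Feature Bulletin, Entertainment Package, Interview Roundup, Feature Block, Breaking Recap, Review Package, Breaking Segment, Entertainment Bulletin.
Feature Bulletin starts before Interview Spot ends → Interview Spot and Feature Bulletin overlap.
Entertainment Package starts after Interview Spot ends; Interview Spot is clear from here.
Entertainment Package starts before Feature Bulletin ends → Feature Bulletin and Entertainment Package overlap.
Interview Roundup starts before Feature Bulletin ends → Feature Bulletin and Interview Roundup overlap.
Feature Block starts before Feature Bulletin ends → Feature Bulletin and Feature Block overlap.
Breaking Recap starts after Feature Bulletin ends; Feature Bulletin is clear from here.
Interview Roundup starts before Entertainment Package ends → Entertainment Package and Interview Roundup overlap.
Feature Block starts before Entertainment Package ends → Entertainment Package and Feature Block overlap.
Breaking Recap starts exactly when Entertainment Package ends (back-to-back, no overlap); Entertainment Package is clear from here.
Feature Block starts before Interview Roundup ends → Interview Roundup and Feature Block overlap.
Breaking Recap starts exactly when Interview Roundup ends (back-to-back, no overlap); Interview Roundup is clear from here.
Breaking Recap starts before Feature Block ends → Feature Block and Breaking Recap overlap.
Review Package starts before Feature Block ends → Feature Block and Review Package overlap.
Breaking Segment starts before Feature Block ends → Feature Block and Breaking Segment overlap.
Entertainment Bulletin starts after Feature Block ends.
Review Package starts before Breaking Recap ends → Breaking Recap and Review Package overlap.
Breaking Segment starts after Breaking Recap ends; Breaking Recap is clear from here.
Breaking Segment starts before Review Package ends → Review Package and Breaking Segment overlap.
Entertainment Bulletin starts after Review Package ends.
Entertainment Bulletin starts after Breaking Segment ends.
Overlapping pairs: Breaking Recap & Feature Block, Breaking Recap & Review Package, Breaking Segment & Feature Block, Breaking Segment & Review Package, Entertainment Package & Feature Block, Entertainment Package & Feature Bulletin, Entertainment Package & Interview Roundup, Feature Block & Feature Bulletin, Feature Block & Interview Roundup, Feature Block & Review Package, Feature Bulletin & Interview Roundup, Feature Bulletin & Interview Spot — 12 in total.

12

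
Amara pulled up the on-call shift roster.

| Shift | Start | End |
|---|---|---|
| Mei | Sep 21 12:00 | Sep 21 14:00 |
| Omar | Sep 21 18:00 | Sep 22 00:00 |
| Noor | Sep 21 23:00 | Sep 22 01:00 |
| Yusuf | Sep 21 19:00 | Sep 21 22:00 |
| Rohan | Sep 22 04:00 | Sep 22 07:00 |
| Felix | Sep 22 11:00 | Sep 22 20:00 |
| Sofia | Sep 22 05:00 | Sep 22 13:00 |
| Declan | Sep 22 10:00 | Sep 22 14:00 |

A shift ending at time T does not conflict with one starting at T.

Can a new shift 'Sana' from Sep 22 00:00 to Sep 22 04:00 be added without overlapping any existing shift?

No — it overlaps Noor

Mei: ends Sep 21 14:00 at or before Sana starts Sep 22 00:00 → clear.
Omar: ends Sep 22 00:00 at or before Sana starts Sep 22 00:00 → clear.
Yusuf: ends Sep 21 22:00 at or before Sana starts Sep 22 00:00 → clear.
Noor: starts Sep 21 23:00 before Sana ends Sep 22 04:00, and ends Sep 22 01:00 after Sana starts Sep 22 00:00 → overlap.
Rohan: starts Sep 22 04:00 at or after Sana ends Sep 22 04:00 → clear.
Sofia: starts Sep 22 05:00 at or after Sana ends Sep 22 04:00 → clear.
Declan: starts Sep 22 10:00 at or after Sana ends Sep 22 04:00 → clear.
Felix: starts Sep 22 11:00 at or after Sana ends Sep 22 04:00 → clear.
Sana overlaps Noor.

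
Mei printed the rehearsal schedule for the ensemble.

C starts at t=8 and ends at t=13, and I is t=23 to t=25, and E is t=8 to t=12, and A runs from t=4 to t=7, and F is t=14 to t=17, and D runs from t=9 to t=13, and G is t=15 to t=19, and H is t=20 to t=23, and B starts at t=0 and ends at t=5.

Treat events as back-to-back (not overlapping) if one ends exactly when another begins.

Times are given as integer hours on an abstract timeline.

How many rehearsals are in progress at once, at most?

Walk through starts and ends in time order (an end at T is processed before a start at T):
t=0 start B → 1
t=4 start A → 2
t=5 end B → 1
t=7 end A → 0
t=8 start C → 1
t=8 start E → 2
t=9 start D → 3
t=12 end E → 2
t=13 end C → 1
t=13 end D → 0
t=14 start F → 1
t=15 start G → 2
t=17 end F → 1
t=19 end G → 0
t=20 start H → 1
t=23 end H → 0
t=23 start I → 1
t=25 end I → 0
Peak is 3, at t=9 (C, D, E).

3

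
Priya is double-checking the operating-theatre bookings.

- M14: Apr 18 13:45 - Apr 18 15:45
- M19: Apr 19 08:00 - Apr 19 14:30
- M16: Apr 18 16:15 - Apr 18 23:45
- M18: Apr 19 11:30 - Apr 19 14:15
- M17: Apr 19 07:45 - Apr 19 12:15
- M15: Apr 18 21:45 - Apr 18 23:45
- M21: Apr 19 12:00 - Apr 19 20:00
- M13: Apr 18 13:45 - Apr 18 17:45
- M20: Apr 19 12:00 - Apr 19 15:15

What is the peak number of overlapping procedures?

5

Sweep the timeline, counting +1 at each start and −1 at each end (ends before starts at a tie):
Apr 18 13:45 start M13 → 1
Apr 18 13:45 start M14 → 2
Apr 18 15:45 end M14 → 1
Apr 18 16:15 start M16 → 2
Apr 18 17:45 end M13 → 1
Apr 18 21:45 start M15 → 2
Apr 18 23:45 end M15 → 1
Apr 18 23:45 end M16 → 0
Apr 19 07:45 start M17 → 1
Apr 19 08:00 start M19 → 2
Apr 19 11:30 start M18 → 3
Apr 19 12:00 start M20 → 4
Apr 19 12:00 start M21 → 5
Apr 19 12:15 end M17 → 4
Apr 19 14:15 end M18 → 3
Apr 19 14:30 end M19 → 2
Apr 19 15:15 end M20 → 1
Apr 19 20:00 end M21 → 0
Peak is 5, at Apr 19 12:00 (M17, M18, M19, M20, M21).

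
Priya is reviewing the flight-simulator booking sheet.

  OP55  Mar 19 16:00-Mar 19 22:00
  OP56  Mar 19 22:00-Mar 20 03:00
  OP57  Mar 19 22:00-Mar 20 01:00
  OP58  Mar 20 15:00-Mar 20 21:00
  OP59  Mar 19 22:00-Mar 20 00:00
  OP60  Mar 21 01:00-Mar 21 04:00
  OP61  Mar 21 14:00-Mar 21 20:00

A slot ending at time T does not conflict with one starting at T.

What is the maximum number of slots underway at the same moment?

Walk through starts and ends in time order (an end at T is processed before a start at T):
Mar 19 16:00 start OP55 → 1
Mar 19 22:00 end OP55 → 0
Mar 19 22:00 start OP56 → 1
Mar 19 22:00 start OP57 → 2
Mar 19 22:00 start OP59 → 3
Mar 20 00:00 end OP59 → 2
Mar 20 01:00 end OP57 → 1
Mar 20 03:00 end OP56 → 0
Mar 20 15:00 start OP58 → 1
Mar 20 21:00 end OP58 → 0
Mar 21 01:00 start OP60 → 1
Mar 21 04:00 end OP60 → 0
Mar 21 14:00 start OP61 → 1
Mar 21 20:00 end OP61 → 0
Peak is 3, at Mar 19 22:00 (OP56, OP57, OP59).

3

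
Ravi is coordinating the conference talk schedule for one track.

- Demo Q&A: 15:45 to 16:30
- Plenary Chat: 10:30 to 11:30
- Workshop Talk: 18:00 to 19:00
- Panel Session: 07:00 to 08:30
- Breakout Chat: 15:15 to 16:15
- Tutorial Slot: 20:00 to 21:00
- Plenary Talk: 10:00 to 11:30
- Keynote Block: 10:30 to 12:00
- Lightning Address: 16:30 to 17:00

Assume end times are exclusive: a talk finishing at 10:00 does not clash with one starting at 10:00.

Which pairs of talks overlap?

Breakout Chat & Demo Q&A, Keynote Block & Plenary Chat, Keynote Block & Plenary Talk, Plenary Chat & Plenary Talk

Sorted by start: Panel Session, Plenary Talk, Keynote Block, Plenary Chat, Breakout Chat, Demo Q&A, Lightning Address, Workshop Talk, Tutorial Slot.
Plenary Talk starts after Panel Session ends — done with Panel Session.
Keynote Block starts before Plenary Talk ends → Plenary Talk and Keynote Block overlap.
Plenary Chat starts before Plenary Talk ends → Plenary Talk and Plenary Chat overlap.
Breakout Chat starts after Plenary Talk ends — done with Plenary Talk.
Plenary Chat starts before Keynote Block ends → Keynote Block and Plenary Chat overlap.
Breakout Chat starts after Keynote Block ends — done with Keynote Block.
Breakout Chat starts after Plenary Chat ends — done with Plenary Chat.
Demo Q&A starts before Breakout Chat ends → Breakout Chat and Demo Q&A overlap.
Lightning Address starts after Breakout Chat ends — done with Breakout Chat.
Lightning Address starts exactly when Demo Q&A ends (back-to-back, no overlap) — done with Demo Q&A.
Workshop Talk starts after Lightning Address ends — done with Lightning Address.
Tutorial Slot starts after Workshop Talk ends.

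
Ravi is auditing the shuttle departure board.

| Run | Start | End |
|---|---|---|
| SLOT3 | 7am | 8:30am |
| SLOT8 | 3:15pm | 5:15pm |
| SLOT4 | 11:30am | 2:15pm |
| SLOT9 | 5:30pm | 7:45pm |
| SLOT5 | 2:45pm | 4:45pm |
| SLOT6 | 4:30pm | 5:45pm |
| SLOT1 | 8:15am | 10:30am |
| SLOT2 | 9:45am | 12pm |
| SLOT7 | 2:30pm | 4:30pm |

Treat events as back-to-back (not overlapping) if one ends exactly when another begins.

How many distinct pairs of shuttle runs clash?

Check each pair: they overlap iff neither finishes before the other starts.
Sorted by start: SLOT3, SLOT1, SLOT2, SLOT4, SLOT7, SLOT5, SLOT8, SLOT6, SLOT9.
SLOT1 starts before SLOT3 ends → SLOT3 and SLOT1 overlap.
SLOT2 starts after SLOT3 ends; SLOT3 is clear from here.
SLOT2 starts before SLOT1 ends → SLOT1 and SLOT2 overlap.
SLOT4 starts after SLOT1 ends; SLOT1 is clear from here.
SLOT4 starts before SLOT2 ends → SLOT2 and SLOT4 overlap.
SLOT7 starts after SLOT2 ends; SLOT2 is clear from here.
SLOT7 starts after SLOT4 ends; SLOT4 is clear from here.
SLOT5 starts before SLOT7 ends → SLOT7 and SLOT5 overlap.
SLOT8 starts before SLOT7 ends → SLOT7 and SLOT8 overlap.
SLOT6 starts exactly when SLOT7 ends (back-to-back, no overlap); SLOT7 is clear from here.
SLOT8 starts before SLOT5 ends → SLOT5 and SLOT8 overlap.
SLOT6 starts before SLOT5 ends → SLOT5 and SLOT6 overlap.
SLOT9 starts after SLOT5 ends.
SLOT6 starts before SLOT8 ends → SLOT8 and SLOT6 overlap.
SLOT9 starts after SLOT8 ends.
SLOT9 starts before SLOT6 ends → SLOT6 and SLOT9 overlap.
Overlapping pairs: SLOT1 & SLOT2, SLOT1 & SLOT3, SLOT2 & SLOT4, SLOT5 & SLOT6, SLOT5 & SLOT7, SLOT5 & SLOT8, SLOT6 & SLOT8, SLOT6 & SLOT9, SLOT7 & SLOT8 — 9 in total.

9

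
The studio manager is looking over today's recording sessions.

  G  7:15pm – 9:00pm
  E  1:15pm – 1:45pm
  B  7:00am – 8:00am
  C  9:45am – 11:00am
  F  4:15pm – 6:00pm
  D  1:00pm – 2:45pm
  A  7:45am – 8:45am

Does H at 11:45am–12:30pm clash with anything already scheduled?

No — it doesn't clash with anything

B: ends 8:00am at or before H starts 11:45am → clear.
A: ends 8:45am at or before H starts 11:45am → clear.
C: ends 11:00am at or before H starts 11:45am → clear.
D: starts 1:00pm at or after H ends 12:30pm → clear.
E: starts 1:15pm at or after H ends 12:30pm → clear.
F: starts 4:15pm at or after H ends 12:30pm → clear.
G: starts 7:15pm at or after H ends 12:30pm → clear.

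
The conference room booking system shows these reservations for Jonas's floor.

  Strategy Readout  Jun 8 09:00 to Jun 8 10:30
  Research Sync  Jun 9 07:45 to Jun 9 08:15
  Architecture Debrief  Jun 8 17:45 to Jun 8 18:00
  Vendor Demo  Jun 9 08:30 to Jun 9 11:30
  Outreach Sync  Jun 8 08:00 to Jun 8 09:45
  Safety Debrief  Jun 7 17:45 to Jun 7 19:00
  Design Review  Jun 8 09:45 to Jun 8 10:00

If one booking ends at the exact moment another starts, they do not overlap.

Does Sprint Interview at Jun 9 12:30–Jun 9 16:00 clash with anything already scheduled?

No — it doesn't clash with anything

Safety Debrief: ends Jun 7 19:00 at or before Sprint Interview starts Jun 9 12:30 → clear.
Outreach Sync: ends Jun 8 09:45 at or before Sprint Interview starts Jun 9 12:30 → clear.
Strategy Readout: ends Jun 8 10:30 at or before Sprint Interview starts Jun 9 12:30 → clear.
Design Review: ends Jun 8 10:00 at or before Sprint Interview starts Jun 9 12:30 → clear.
Architecture Debrief: ends Jun 8 18:00 at or before Sprint Interview starts Jun 9 12:30 → clear.
Research Sync: ends Jun 9 08:15 at or before Sprint Interview starts Jun 9 12:30 → clear.
Vendor Demo: ends Jun 9 11:30 at or before Sprint Interview starts Jun 9 12:30 → clear.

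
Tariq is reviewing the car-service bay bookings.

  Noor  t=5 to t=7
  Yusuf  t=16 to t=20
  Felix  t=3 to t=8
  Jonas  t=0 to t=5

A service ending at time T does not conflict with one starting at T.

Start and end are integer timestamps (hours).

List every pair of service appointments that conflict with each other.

Felix & Jonas, Felix & Noor

Sorted by start: Jonas, Felix, Noor, Yusuf.
Felix starts before Jonas ends → Jonas and Felix overlap.
Noor starts exactly when Jonas ends (back-to-back, no overlap) — done with Jonas.
Noor starts before Felix ends → Felix and Noor overlap.
Yusuf starts after Felix ends.
Yusuf starts after Noor ends.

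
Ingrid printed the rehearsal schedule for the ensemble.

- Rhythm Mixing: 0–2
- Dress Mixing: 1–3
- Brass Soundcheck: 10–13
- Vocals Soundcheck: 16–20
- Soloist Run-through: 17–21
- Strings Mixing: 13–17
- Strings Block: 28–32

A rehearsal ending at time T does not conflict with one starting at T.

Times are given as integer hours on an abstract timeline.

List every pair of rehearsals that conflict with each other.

Check each pair: they overlap iff neither finishes before the other starts.
Sorted by start: Rhythm Mixing, Dress Mixing, Brass Soundcheck, Strings Mixing, Vocals Soundcheck, Soloist Run-through, Strings Block.
Dress Mixing starts before Rhythm Mixing ends → Rhythm Mixing and Dress Mixing overlap.
Brass Soundcheck starts after Rhythm Mixing ends — done with Rhythm Mixing.
Brass Soundcheck starts after Dress Mixing ends — done with Dress Mixing.
Strings Mixing starts exactly when Brass Soundcheck ends (back-to-back, no overlap) — done with Brass Soundcheck.
Vocals Soundcheck starts before Strings Mixing ends → Strings Mixing and Vocals Soundcheck overlap.
Soloist Run-through starts exactly when Strings Mixing ends (back-to-back, no overlap) — done with Strings Mixing.
Soloist Run-through starts before Vocals Soundcheck ends → Vocals Soundcheck and Soloist Run-through overlap.
Strings Block starts after Vocals Soundcheck ends.
Strings Block starts after Soloist Run-through ends.

Dress Mixing & Rhythm Mixing, Soloist Run-through & Vocals Soundcheck, Strings Mixing & Vocals Soundcheck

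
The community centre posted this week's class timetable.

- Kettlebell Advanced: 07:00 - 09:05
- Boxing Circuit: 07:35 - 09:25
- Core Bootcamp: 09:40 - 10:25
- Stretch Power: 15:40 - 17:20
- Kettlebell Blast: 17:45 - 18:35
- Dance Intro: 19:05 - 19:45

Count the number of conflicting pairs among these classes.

1

Sorted by start: Kettlebell Advanced, Boxing Circuit, Core Bootcamp, Stretch Power, Kettlebell Blast, Dance Intro.
Boxing Circuit starts before Kettlebell Advanced ends → Kettlebell Advanced and Boxing Circuit overlap.
Core Bootcamp starts after Kettlebell Advanced ends, so Kettlebell Advanced has no further overlaps.
Core Bootcamp starts after Boxing Circuit ends, so Boxing Circuit has no further overlaps.
Stretch Power starts after Core Bootcamp ends, so Core Bootcamp has no further overlaps.
Kettlebell Blast starts after Stretch Power ends, so Stretch Power has no further overlaps.
Dance Intro starts after Kettlebell Blast ends.
Overlapping pairs: Boxing Circuit & Kettlebell Advanced — 1 in total.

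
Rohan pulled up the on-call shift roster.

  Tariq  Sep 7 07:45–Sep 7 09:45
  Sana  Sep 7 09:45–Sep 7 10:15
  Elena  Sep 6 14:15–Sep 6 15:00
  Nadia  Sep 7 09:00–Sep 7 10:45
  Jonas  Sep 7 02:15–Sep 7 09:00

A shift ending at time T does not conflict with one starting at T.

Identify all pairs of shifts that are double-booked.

Jonas & Tariq, Nadia & Sana, Nadia & Tariq

Sorted by start: Elena, Jonas, Tariq, Nadia, Sana.
Jonas starts after Elena ends; Elena is clear from here.
Tariq starts before Jonas ends → Jonas and Tariq overlap.
Nadia starts exactly when Jonas ends (back-to-back, no overlap); Jonas is clear from here.
Nadia starts before Tariq ends → Tariq and Nadia overlap.
Sana starts exactly when Tariq ends (back-to-back, no overlap).
Sana starts before Nadia ends → Nadia and Sana overlap.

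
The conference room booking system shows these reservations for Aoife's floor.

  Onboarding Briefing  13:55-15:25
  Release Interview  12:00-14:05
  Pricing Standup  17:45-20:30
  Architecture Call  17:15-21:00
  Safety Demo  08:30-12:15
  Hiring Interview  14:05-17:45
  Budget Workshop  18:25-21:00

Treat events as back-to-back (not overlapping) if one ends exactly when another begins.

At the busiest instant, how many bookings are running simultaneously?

Sort all start/end points and keep a running count:
08:30 start Safety Demo → 1
12:00 start Release Interview → 2
12:15 end Safety Demo → 1
13:55 start Onboarding Briefing → 2
14:05 end Release Interview → 1
14:05 start Hiring Interview → 2
15:25 end Onboarding Briefing → 1
17:15 start Architecture Call → 2
17:45 end Hiring Interview → 1
17:45 start Pricing Standup → 2
18:25 start Budget Workshop → 3
20:30 end Pricing Standup → 2
21:00 end Architecture Call → 1
21:00 end Budget Workshop → 0
Peak is 3, at 18:25 (Architecture Call, Budget Workshop, Pricing Standup).

3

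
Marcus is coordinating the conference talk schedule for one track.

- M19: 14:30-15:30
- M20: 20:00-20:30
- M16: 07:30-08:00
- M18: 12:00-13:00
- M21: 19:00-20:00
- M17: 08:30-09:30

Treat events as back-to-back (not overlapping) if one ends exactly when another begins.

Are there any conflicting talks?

No

Check each pair: they overlap iff neither finishes before the other starts.
Sorted by start: M16, M17, M18, M19, M21, M20.
M17 starts after M16 ends, so M16 has no further overlaps.
M18 starts after M17 ends, so M17 has no further overlaps.
M19 starts after M18 ends, so M18 has no further overlaps.
M21 starts after M19 ends, so M19 has no further overlaps.
M20 starts exactly when M21 ends (back-to-back, no overlap).
Every pair is clear; the schedule has no overlaps.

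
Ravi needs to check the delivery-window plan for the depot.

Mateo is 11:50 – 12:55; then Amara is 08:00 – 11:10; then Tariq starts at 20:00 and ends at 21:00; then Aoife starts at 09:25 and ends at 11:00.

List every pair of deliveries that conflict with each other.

Sorted by start: Amara, Aoife, Mateo, Tariq.
Aoife starts before Amara ends → Amara and Aoife overlap.
Mateo starts after Amara ends; Amara is clear from here.
Mateo starts after Aoife ends; Aoife is clear from here.
Tariq starts after Mateo ends.

Amara & Aoife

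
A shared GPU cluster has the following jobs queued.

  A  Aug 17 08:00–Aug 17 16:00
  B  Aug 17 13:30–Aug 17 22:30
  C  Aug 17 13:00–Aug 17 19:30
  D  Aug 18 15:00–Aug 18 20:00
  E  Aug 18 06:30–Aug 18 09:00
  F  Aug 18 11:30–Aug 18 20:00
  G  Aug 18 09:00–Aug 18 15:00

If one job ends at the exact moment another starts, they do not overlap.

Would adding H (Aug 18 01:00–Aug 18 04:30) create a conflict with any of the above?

A: ends Aug 17 16:00 at or before H starts Aug 18 01:00 → clear.
C: ends Aug 17 19:30 at or before H starts Aug 18 01:00 → clear.
B: ends Aug 17 22:30 at or before H starts Aug 18 01:00 → clear.
E: starts Aug 18 06:30 at or after H ends Aug 18 04:30 → clear.
G: starts Aug 18 09:00 at or after H ends Aug 18 04:30 → clear.
F: starts Aug 18 11:30 at or after H ends Aug 18 04:30 → clear.
D: starts Aug 18 15:00 at or after H ends Aug 18 04:30 → clear.

No — it doesn't clash with anything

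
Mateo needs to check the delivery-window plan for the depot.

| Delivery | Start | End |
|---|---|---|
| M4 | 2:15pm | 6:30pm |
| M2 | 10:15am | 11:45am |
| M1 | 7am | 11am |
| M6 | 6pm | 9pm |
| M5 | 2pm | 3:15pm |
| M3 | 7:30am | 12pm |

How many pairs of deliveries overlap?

Sorted by start: M1, M3, M2, M5, M4, M6.
M3 starts before M1 ends → M1 and M3 overlap.
M2 starts before M1 ends → M1 and M2 overlap.
M5 starts after M1 ends; M1 is clear from here.
M2 starts before M3 ends → M3 and M2 overlap.
M5 starts after M3 ends; M3 is clear from here.
M5 starts after M2 ends; M2 is clear from here.
M4 starts before M5 ends → M5 and M4 overlap.
M6 starts after M5 ends.
M6 starts before M4 ends → M4 and M6 overlap.
Overlapping pairs: M1 & M2, M1 & M3, M2 & M3, M4 & M5, M4 & M6 — 5 in total.

5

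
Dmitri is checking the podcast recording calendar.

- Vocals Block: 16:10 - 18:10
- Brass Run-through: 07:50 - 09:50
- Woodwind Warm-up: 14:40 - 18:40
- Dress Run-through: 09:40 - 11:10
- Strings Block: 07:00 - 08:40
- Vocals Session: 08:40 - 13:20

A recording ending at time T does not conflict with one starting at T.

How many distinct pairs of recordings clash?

Two intervals overlap when each starts before the other ends.
Sorted by start: Strings Block, Brass Run-through, Vocals Session, Dress Run-through, Woodwind Warm-up, Vocals Block.
Brass Run-through starts before Strings Block ends → Strings Block and Brass Run-through overlap.
Vocals Session starts exactly when Strings Block ends (back-to-back, no overlap), so nothing later overlaps Strings Block either.
Vocals Session starts before Brass Run-through ends → Brass Run-through and Vocals Session overlap.
Dress Run-through starts before Brass Run-through ends → Brass Run-through and Dress Run-through overlap.
Woodwind Warm-up starts after Brass Run-through ends, so nothing later overlaps Brass Run-through either.
Dress Run-through starts before Vocals Session ends → Vocals Session and Dress Run-through overlap.
Woodwind Warm-up starts after Vocals Session ends, so nothing later overlaps Vocals Session either.
Woodwind Warm-up starts after Dress Run-through ends, so nothing later overlaps Dress Run-through either.
Vocals Block starts before Woodwind Warm-up ends → Woodwind Warm-up and Vocals Block overlap.
Overlapping pairs: Brass Run-through & Dress Run-through, Brass Run-through & Strings Block, Brass Run-through & Vocals Session, Dress Run-through & Vocals Session, Vocals Block & Woodwind Warm-up — 5 in total.

5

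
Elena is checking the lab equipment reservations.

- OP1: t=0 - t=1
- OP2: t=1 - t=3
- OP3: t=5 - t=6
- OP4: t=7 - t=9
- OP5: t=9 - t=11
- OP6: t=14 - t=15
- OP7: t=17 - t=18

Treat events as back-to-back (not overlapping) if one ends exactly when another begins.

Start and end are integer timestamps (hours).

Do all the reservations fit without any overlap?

Yes

Check each pair: they overlap iff neither finishes before the other starts.
Sorted by start: OP1, OP2, OP3, OP4, OP5, OP6, OP7.
OP2 starts exactly when OP1 ends (back-to-back, no overlap), so nothing later overlaps OP1 either.
OP3 starts after OP2 ends, so nothing later overlaps OP2 either.
OP4 starts after OP3 ends, so nothing later overlaps OP3 either.
OP5 starts exactly when OP4 ends (back-to-back, no overlap), so nothing later overlaps OP4 either.
OP6 starts after OP5 ends, so nothing later overlaps OP5 either.
OP7 starts after OP6 ends.
Every pair is clear; the schedule has no overlaps.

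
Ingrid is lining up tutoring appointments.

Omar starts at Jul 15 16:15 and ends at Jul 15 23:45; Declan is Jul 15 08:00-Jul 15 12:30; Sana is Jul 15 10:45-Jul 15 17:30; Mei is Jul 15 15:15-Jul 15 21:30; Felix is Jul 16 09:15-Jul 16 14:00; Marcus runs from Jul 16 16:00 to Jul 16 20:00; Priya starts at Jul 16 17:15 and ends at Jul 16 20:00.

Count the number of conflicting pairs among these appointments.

Check each pair: they overlap iff neither finishes before the other starts.
Sorted by start: Declan, Sana, Mei, Omar, Felix, Marcus, Priya.
Sana starts before Declan ends → Declan and Sana overlap.
Mei starts after Declan ends, so Declan has no further overlaps.
Mei starts before Sana ends → Sana and Mei overlap.
Omar starts before Sana ends → Sana and Omar overlap.
Felix starts after Sana ends, so Sana has no further overlaps.
Omar starts before Mei ends → Mei and Omar overlap.
Felix starts after Mei ends, so Mei has no further overlaps.
Felix starts after Omar ends, so Omar has no further overlaps.
Marcus starts after Felix ends, so Felix has no further overlaps.
Priya starts before Marcus ends → Marcus and Priya overlap.
Overlapping pairs: Declan & Sana, Marcus & Priya, Mei & Omar, Mei & Sana, Omar & Sana — 5 in total.

5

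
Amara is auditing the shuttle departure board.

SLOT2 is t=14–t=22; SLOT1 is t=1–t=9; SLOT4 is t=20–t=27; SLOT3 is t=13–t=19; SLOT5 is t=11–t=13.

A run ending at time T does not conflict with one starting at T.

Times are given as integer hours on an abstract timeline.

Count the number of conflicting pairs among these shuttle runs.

Sorted by start: SLOT1, SLOT5, SLOT3, SLOT2, SLOT4.
SLOT5 starts after SLOT1 ends, so SLOT1 has no further overlaps.
SLOT3 starts exactly when SLOT5 ends (back-to-back, no overlap), so SLOT5 has no further overlaps.
SLOT2 starts before SLOT3 ends → SLOT3 and SLOT2 overlap.
SLOT4 starts after SLOT3 ends.
SLOT4 starts before SLOT2 ends → SLOT2 and SLOT4 overlap.
Overlapping pairs: SLOT2 & SLOT3, SLOT2 & SLOT4 — 2 in total.

2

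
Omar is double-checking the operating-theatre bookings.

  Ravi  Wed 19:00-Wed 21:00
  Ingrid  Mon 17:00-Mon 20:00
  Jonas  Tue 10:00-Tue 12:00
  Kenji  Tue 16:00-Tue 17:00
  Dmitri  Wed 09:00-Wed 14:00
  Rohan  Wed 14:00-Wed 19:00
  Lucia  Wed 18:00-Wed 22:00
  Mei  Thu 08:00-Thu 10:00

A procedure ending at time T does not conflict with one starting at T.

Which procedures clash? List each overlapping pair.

Lucia & Ravi, Lucia & Rohan

Sorted by start: Ingrid, Jonas, Kenji, Dmitri, Rohan, Lucia, Ravi, Mei.
Jonas starts after Ingrid ends; Ingrid is clear from here.
Kenji starts after Jonas ends; Jonas is clear from here.
Dmitri starts after Kenji ends; Kenji is clear from here.
Rohan starts exactly when Dmitri ends (back-to-back, no overlap); Dmitri is clear from here.
Lucia starts before Rohan ends → Rohan and Lucia overlap.
Ravi starts exactly when Rohan ends (back-to-back, no overlap); Rohan is clear from here.
Ravi starts before Lucia ends → Lucia and Ravi overlap.
Mei starts after Lucia ends.
Mei starts after Ravi ends.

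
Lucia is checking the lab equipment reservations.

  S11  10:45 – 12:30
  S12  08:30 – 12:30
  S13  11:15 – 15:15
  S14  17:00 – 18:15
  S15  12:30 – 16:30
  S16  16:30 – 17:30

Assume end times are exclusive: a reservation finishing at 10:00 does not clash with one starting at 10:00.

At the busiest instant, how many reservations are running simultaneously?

Sort all start/end points and keep a running count:
08:30 start S12 → 1
10:45 start S11 → 2
11:15 start S13 → 3
12:30 end S11 → 2
12:30 end S12 → 1
12:30 start S15 → 2
15:15 end S13 → 1
16:30 end S15 → 0
16:30 start S16 → 1
17:00 start S14 → 2
17:30 end S16 → 1
18:15 end S14 → 0
Peak is 3, at 11:15 (S11, S12, S13).

3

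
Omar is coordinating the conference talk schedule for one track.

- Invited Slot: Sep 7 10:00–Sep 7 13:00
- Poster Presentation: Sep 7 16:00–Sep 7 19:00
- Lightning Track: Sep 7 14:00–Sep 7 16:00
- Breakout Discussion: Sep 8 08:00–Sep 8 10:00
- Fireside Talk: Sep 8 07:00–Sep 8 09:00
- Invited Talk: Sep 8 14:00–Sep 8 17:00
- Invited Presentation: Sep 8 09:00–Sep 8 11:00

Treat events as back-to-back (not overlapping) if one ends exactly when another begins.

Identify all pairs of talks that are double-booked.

Breakout Discussion & Fireside Talk, Breakout Discussion & Invited Presentation

Sorted by start: Invited Slot, Lightning Track, Poster Presentation, Fireside Talk, Breakout Discussion, Invited Presentation, Invited Talk.
Lightning Track starts after Invited Slot ends, so Invited Slot has no further overlaps.
Poster Presentation starts exactly when Lightning Track ends (back-to-back, no overlap), so Lightning Track has no further overlaps.
Fireside Talk starts after Poster Presentation ends, so Poster Presentation has no further overlaps.
Breakout Discussion starts before Fireside Talk ends → Fireside Talk and Breakout Discussion overlap.
Invited Presentation starts exactly when Fireside Talk ends (back-to-back, no overlap), so Fireside Talk has no further overlaps.
Invited Presentation starts before Breakout Discussion ends → Breakout Discussion and Invited Presentation overlap.
Invited Talk starts after Breakout Discussion ends.
Invited Talk starts after Invited Presentation ends.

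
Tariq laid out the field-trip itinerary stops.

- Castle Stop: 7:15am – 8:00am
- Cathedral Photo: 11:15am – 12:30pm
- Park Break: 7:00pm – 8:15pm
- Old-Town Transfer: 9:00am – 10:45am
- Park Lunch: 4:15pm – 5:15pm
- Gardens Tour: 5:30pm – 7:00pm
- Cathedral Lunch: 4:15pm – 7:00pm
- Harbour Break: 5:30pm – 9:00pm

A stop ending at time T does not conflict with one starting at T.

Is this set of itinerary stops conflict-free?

No

Sorted by start: Castle Stop, Old-Town Transfer, Cathedral Photo, Park Lunch, Cathedral Lunch, Gardens Tour, Harbour Break, Park Break.
Old-Town Transfer starts after Castle Stop ends — done with Castle Stop.
Cathedral Photo starts after Old-Town Transfer ends — done with Old-Town Transfer.
Park Lunch starts after Cathedral Photo ends — done with Cathedral Photo.
Cathedral Lunch starts before Park Lunch ends → Park Lunch and Cathedral Lunch overlap.
That's a conflict, so the schedule is not conflict-free.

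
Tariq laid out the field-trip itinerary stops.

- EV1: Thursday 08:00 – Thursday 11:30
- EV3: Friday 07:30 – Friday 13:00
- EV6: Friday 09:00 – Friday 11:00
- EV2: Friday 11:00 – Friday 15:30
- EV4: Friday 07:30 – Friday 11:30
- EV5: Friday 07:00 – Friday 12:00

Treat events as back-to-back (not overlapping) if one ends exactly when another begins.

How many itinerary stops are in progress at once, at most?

4

Walk through starts and ends in time order (an end at T is processed before a start at T):
Thursday 08:00 start EV1 → 1
Thursday 11:30 end EV1 → 0
Friday 07:00 start EV5 → 1
Friday 07:30 start EV3 → 2
Friday 07:30 start EV4 → 3
Friday 09:00 start EV6 → 4
Friday 11:00 end EV6 → 3
Friday 11:00 start EV2 → 4
Friday 11:30 end EV4 → 3
Friday 12:00 end EV5 → 2
Friday 13:00 end EV3 → 1
Friday 15:30 end EV2 → 0
Peak is 4, at Friday 09:00 (EV3, EV4, EV5, EV6).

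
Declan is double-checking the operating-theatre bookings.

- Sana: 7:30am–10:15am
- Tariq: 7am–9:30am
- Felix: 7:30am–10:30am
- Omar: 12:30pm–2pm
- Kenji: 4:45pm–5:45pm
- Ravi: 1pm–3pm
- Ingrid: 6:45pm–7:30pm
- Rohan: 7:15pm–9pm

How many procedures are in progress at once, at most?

3

Sort all start/end points and keep a running count:
7am start Tariq → 1
7:30am start Felix → 2
7:30am start Sana → 3
9:30am end Tariq → 2
10:15am end Sana → 1
10:30am end Felix → 0
12:30pm start Omar → 1
1pm start Ravi → 2
2pm end Omar → 1
3pm end Ravi → 0
4:45pm start Kenji → 1
5:45pm end Kenji → 0
6:45pm start Ingrid → 1
7:15pm start Rohan → 2
7:30pm end Ingrid → 1
9pm end Rohan → 0
Peak is 3, at 7:30am (Felix, Sana, Tariq).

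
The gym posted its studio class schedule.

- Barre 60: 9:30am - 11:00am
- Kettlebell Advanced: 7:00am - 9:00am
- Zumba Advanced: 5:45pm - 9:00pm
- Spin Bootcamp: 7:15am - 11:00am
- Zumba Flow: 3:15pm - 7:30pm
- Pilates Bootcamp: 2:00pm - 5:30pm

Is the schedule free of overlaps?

Sorted by start: Kettlebell Advanced, Spin Bootcamp, Barre 60, Pilates Bootcamp, Zumba Flow, Zumba Advanced.
Spin Bootcamp starts before Kettlebell Advanced ends → Kettlebell Advanced and Spin Bootcamp overlap.
That's a conflict, so the schedule is not conflict-free.

No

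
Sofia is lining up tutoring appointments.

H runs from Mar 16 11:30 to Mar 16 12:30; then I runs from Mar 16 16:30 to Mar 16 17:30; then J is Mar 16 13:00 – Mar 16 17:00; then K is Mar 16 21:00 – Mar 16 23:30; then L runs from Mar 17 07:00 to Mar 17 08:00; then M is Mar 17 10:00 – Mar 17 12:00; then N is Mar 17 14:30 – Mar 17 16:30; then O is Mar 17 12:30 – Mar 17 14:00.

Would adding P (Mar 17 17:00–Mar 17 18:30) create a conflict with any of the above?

No — it doesn't clash with anything

H: ends Mar 16 12:30 at or before P starts Mar 17 17:00 → clear.
J: ends Mar 16 17:00 at or before P starts Mar 17 17:00 → clear.
I: ends Mar 16 17:30 at or before P starts Mar 17 17:00 → clear.
K: ends Mar 16 23:30 at or before P starts Mar 17 17:00 → clear.
L: ends Mar 17 08:00 at or before P starts Mar 17 17:00 → clear.
M: ends Mar 17 12:00 at or before P starts Mar 17 17:00 → clear.
O: ends Mar 17 14:00 at or before P starts Mar 17 17:00 → clear.
N: ends Mar 17 16:30 at or before P starts Mar 17 17:00 → clear.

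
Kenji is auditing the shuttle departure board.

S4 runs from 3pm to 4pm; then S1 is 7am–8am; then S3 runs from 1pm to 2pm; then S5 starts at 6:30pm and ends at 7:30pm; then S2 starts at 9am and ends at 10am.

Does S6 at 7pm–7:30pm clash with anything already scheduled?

S1: ends 8am at or before S6 starts 7pm → clear.
S2: ends 10am at or before S6 starts 7pm → clear.
S3: ends 2pm at or before S6 starts 7pm → clear.
S4: ends 4pm at or before S6 starts 7pm → clear.
S5: starts 6:30pm before S6 ends 7:30pm, and ends 7:30pm after S6 starts 7pm → overlap.
S6 overlaps S5.

Yes — it overlaps S5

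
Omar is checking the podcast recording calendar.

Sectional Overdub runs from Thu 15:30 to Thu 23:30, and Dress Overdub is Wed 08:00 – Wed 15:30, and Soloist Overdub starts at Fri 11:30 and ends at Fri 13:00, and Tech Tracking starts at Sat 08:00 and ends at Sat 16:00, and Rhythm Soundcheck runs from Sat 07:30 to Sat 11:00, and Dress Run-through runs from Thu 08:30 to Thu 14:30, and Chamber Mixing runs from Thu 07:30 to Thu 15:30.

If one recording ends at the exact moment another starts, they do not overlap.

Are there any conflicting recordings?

Sorted by start: Dress Overdub, Chamber Mixing, Dress Run-through, Sectional Overdub, Soloist Overdub, Rhythm Soundcheck, Tech Tracking.
Chamber Mixing starts after Dress Overdub ends; Dress Overdub is clear from here.
Dress Run-through starts before Chamber Mixing ends → Chamber Mixing and Dress Run-through overlap.
That's a conflict, so the schedule is not conflict-free.

Yes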